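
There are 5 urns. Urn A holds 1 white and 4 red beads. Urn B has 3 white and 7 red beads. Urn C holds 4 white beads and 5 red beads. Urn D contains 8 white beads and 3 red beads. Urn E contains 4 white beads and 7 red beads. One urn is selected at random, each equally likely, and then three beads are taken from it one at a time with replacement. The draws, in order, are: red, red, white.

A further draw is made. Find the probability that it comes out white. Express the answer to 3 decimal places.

0.364

Under each hypothesis, the probability of the observed sequence is: P(data | urn A) = (4/5)(4/5)(1/5) = 0.128; P(data | urn B) = (7/10)(7/10)(3/10) = 0.147; P(data | urn C) = (5/9)(5/9)(4/9) = 0.13717; P(data | urn D) = (3/11)(3/11)(8/11) = 0.054095; P(data | urn E) = (7/11)(7/11)(4/11) = 0.14726.
Weighting by the prior gives 1/5 · 0.128 = 0.0256, 1/5 · 0.147 = 0.0294, 1/5 · 0.13717 = 0.027435, 1/5 · 0.054095 = 0.010819, 1/5 · 0.14726 = 0.029452; with total 0.12271.
Dividing through by the total gives posterior P(urn A | data) = 0.20863, P(urn B | data) = 0.2396, P(urn C | data) = 0.22358, P(urn D | data) = 0.08817, P(urn E | data) = 0.24002.
So P(white next | data) = Σ P(white next | H) P(H | data) = (1/5)(0.20863) + (3/10)(0.2396) + (4/9)(0.22358) + (8/11)(0.08817) + (4/11)(0.24002) = 0.36438.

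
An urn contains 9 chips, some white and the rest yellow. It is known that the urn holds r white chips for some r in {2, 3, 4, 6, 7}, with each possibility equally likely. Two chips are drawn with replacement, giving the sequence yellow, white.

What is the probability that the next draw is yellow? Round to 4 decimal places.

Under each hypothesis, the probability of the observed sequence is: P(data | r = 2) = (7/9)(2/9) = 14/81; P(data | r = 3) = (6/9)(3/9) = 2/9; P(data | r = 4) = (5/9)(4/9) = 20/81; P(data | r = 6) = (3/9)(6/9) = 2/9; P(data | r = 7) = (2/9)(7/9) = 14/81.
Multiplying each by its prior: 1/5 · 14/81 = 14/405, 1/5 · 2/9 = 2/45, 1/5 · 20/81 = 4/81, 1/5 · 2/9 = 2/45, 1/5 · 14/81 = 14/405; these sum to 28/135.
Dividing through by the total gives posterior P(r = 2 | data) = 1/6, P(r = 3 | data) = 3/14, P(r = 4 | data) = 5/21, P(r = 6 | data) = 3/14, P(r = 7 | data) = 1/6.
So P(yellow next | data) = Σ P(yellow next | H) P(H | data) = (7/9)(1/6) + (2/3)(3/14) + (5/9)(5/21) + (1/3)(3/14) + (2/9)(1/6) = 97/189.

0.5132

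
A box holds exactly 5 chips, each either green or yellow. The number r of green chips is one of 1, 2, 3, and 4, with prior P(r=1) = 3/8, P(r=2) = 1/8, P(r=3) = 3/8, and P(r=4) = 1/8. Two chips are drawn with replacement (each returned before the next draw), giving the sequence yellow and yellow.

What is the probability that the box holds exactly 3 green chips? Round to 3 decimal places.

0.171

Compute the likelihood of the observed sequence for each case: P(data | r = 1) = (4/5)(4/5) = 16/25; P(data | r = 2) = (3/5)(3/5) = 9/25; P(data | r = 3) = (2/5)(2/5) = 4/25; P(data | r = 4) = (1/5)(1/5) = 1/25.
Weighting by the prior gives 3/8 · 16/25 = 6/25, 1/8 · 9/25 = 9/200, 3/8 · 4/25 = 3/50, 1/8 · 1/25 = 1/200; summing to 7/20.
Hence P(r = 3 | data) = (3/50) / (7/20) = 6/35.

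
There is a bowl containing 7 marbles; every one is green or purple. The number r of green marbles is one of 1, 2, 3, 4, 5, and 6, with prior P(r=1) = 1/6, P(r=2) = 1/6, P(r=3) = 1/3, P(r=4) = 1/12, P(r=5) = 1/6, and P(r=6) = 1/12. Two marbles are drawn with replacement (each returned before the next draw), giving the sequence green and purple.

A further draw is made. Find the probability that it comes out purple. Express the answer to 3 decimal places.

The likelihood of the observed sequence under each hypothesis: P(data | r = 1) = (1/7)(6/7) = 6/49; P(data | r = 2) = (2/7)(5/7) = 10/49; P(data | r = 3) = (3/7)(4/7) = 12/49; P(data | r = 4) = (4/7)(3/7) = 12/49; P(data | r = 5) = (5/7)(2/7) = 10/49; P(data | r = 6) = (6/7)(1/7) = 6/49.
Weighting by the prior gives 1/6 · 6/49 = 1/49, 1/6 · 10/49 = 5/147, 1/3 · 12/49 = 4/49, 1/12 · 12/49 = 1/49, 1/6 · 10/49 = 5/147, 1/12 · 6/49 = 1/98; with total 59/294.
Normalising, the posterior is P(r = 1 | data) = 6/59, P(r = 2 | data) = 10/59, P(r = 3 | data) = 24/59, P(r = 4 | data) = 6/59, P(r = 5 | data) = 10/59, P(r = 6 | data) = 3/59.
The predictive probability is P(purple next | data) = (6/7)(6/59) + (5/7)(10/59) + (4/7)(24/59) + (3/7)(6/59) + (2/7)(10/59) + (1/7)(3/59) = 223/413.

0.540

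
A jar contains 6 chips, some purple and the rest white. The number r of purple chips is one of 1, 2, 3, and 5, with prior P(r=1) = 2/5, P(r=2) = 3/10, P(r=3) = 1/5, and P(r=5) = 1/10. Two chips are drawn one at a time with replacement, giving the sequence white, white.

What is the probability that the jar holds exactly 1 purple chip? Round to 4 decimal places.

0.5988

Under each hypothesis, the probability of the observed sequence is: P(data | r = 1) = (5/6)(5/6) = 25/36; P(data | r = 2) = (4/6)(4/6) = 4/9; P(data | r = 3) = (3/6)(3/6) = 1/4; P(data | r = 5) = (1/6)(1/6) = 1/36.
Multiplying each by its prior: 2/5 · 25/36 = 5/18, 3/10 · 4/9 = 2/15, 1/5 · 1/4 = 1/20, 1/10 · 1/36 = 1/360; with total 167/360.
Therefore the posterior P(r = 1 | data) = (5/18) / (167/360) = 100/167.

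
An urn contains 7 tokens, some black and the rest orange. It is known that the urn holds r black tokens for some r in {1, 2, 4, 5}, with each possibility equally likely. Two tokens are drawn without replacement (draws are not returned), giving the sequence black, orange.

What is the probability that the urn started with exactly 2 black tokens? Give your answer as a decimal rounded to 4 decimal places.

0.2632

Compute the likelihood of the observed sequence for each case: P(data | r = 1) = (1/7)(6/6) = 1/7; P(data | r = 2) = (2/7)(5/6) = 5/21; P(data | r = 4) = (4/7)(3/6) = 2/7; P(data | r = 5) = (5/7)(2/6) = 5/21.
The prior-weighted likelihoods are 1/4 · 1/7 = 1/28, 1/4 · 5/21 = 5/84, 1/4 · 2/7 = 1/14, 1/4 · 5/21 = 5/84; summing to 19/84.
By Bayes' rule, P(r = 2 | data) = (5/84) / (19/84) = 5/19.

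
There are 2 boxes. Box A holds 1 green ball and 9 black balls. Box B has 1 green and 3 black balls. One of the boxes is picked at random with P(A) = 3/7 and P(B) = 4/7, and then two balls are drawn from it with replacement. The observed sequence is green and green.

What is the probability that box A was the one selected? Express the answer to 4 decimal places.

0.1071

For each hypothesis, P(data | H) works out to: P(data | box A) = (1/10)(1/10) = 1/100; P(data | box B) = (1/4)(1/4) = 1/16.
The prior-weighted likelihoods are 3/7 · 1/100 = 3/700, 4/7 · 1/16 = 1/28; summing to 1/25.
So P(box A | data) = (3/700) / (1/25) = 3/28.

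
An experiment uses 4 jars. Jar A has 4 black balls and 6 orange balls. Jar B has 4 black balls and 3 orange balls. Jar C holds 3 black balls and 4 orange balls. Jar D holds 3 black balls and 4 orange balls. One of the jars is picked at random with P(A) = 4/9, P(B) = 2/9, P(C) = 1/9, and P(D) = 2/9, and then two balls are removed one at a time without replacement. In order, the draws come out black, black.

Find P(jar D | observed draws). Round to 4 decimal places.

0.1863

Compute the likelihood of the observed sequence for each case: P(data | jar A) = (4/10)(3/9) = 2/15; P(data | jar B) = (4/7)(3/6) = 2/7; P(data | jar C) = (3/7)(2/6) = 1/7; P(data | jar D) = (3/7)(2/6) = 1/7.
Multiplying each by its prior: 4/9 · 2/15 = 8/135, 2/9 · 2/7 = 4/63, 1/9 · 1/7 = 1/63, 2/9 · 1/7 = 2/63; with total 23/135.
By Bayes' rule, P(jar D | data) = (2/63) / (23/135) = 30/161.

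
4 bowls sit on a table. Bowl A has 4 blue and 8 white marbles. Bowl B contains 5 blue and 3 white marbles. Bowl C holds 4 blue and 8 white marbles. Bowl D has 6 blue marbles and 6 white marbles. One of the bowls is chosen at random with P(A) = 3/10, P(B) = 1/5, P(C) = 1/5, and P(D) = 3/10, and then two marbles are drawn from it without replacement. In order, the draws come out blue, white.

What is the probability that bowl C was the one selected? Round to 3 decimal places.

0.189

Compute the likelihood of the observed sequence for each case: P(data | bowl A) = (4/12)(8/11) = 0.24242; P(data | bowl B) = (5/8)(3/7) = 0.26786; P(data | bowl C) = (4/12)(8/11) = 0.24242; P(data | bowl D) = (6/12)(6/11) = 0.27273.
Multiplying each by its prior: 3/10 · 0.24242 = 0.072727, 1/5 · 0.26786 = 0.053571, 1/5 · 0.24242 = 0.048485, 3/10 · 0.27273 = 0.081818; these sum to 0.2566.
Hence P(bowl C | data) = (0.048485) / (0.2566) = 0.18895.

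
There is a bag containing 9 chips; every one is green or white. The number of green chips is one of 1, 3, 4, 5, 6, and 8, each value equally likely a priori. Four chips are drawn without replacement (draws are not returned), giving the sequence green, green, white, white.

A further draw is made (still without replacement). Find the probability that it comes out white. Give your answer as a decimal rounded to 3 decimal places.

Compute the likelihood of the observed sequence for each case: P(data | r = 1) = (1/9)(0/8) = 0; P(data | r = 3) = (3/9)(2/8)(6/7)(5/6) = 5/84; P(data | r = 4) = (4/9)(3/8)(5/7)(4/6) = 5/63; P(data | r = 5) = (5/9)(4/8)(4/7)(3/6) = 5/63; P(data | r = 6) = (6/9)(5/8)(3/7)(2/6) = 5/84; P(data | r = 8) = (8/9)(7/8)(1/7)(0/6) = 0.
Multiplying each by its prior: 1/6 · 0 = 0, 1/6 · 5/84 = 5/504, 1/6 · 5/63 = 5/378, 1/6 · 5/63 = 5/378, 1/6 · 5/84 = 5/504, 1/6 · 0 = 0; summing to 5/108.
Normalising, the posterior is P(r = 1 | data) = 0, P(r = 3 | data) = 3/14, P(r = 4 | data) = 2/7, P(r = 5 | data) = 2/7, P(r = 6 | data) = 3/14, P(r = 8 | data) = 0.
So P(white next | data) = Σ P(white next | H) P(H | data) = (4/5)(3/14) + (3/5)(2/7) + (2/5)(2/7) + (1/5)(3/14) = 1/2.

0.500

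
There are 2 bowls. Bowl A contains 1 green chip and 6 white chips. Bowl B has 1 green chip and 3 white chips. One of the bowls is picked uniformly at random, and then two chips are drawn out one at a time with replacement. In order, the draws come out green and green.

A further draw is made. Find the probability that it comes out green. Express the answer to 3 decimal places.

0.224

Compute the likelihood of the observed sequence for each case: P(data | bowl A) = (1/7)(1/7) = 0.020408; P(data | bowl B) = (1/4)(1/4) = 0.0625.
Multiplying each by its prior: 1/2 · 0.020408 = 0.010204, 1/2 · 0.0625 = 0.03125; summing to 0.041454.
Dividing through by the total gives posterior P(bowl A | data) = 0.24615, P(bowl B | data) = 0.75385.
So P(green next | data) = Σ P(green next | H) P(H | data) = (1/7)(0.24615) + (1/4)(0.75385) = 0.22363.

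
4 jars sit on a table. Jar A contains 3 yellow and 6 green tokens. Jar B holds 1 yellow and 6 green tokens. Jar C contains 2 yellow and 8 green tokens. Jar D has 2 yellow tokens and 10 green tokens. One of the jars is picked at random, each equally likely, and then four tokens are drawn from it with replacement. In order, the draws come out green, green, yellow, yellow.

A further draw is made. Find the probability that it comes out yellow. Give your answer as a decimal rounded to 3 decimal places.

For each hypothesis, P(data | H) works out to: P(data | jar A) = (6/9)(6/9)(3/9)(3/9) = 0.049383; P(data | jar B) = (6/7)(6/7)(1/7)(1/7) = 0.014994; P(data | jar C) = (8/10)(8/10)(2/10)(2/10) = 0.0256; P(data | jar D) = (10/12)(10/12)(2/12)(2/12) = 0.01929.
The prior-weighted likelihoods are 1/4 · 0.049383 = 0.012346, 1/4 · 0.014994 = 0.0037484, 1/4 · 0.0256 = 0.0064, 1/4 · 0.01929 = 0.0048225; these sum to 0.027317.
Normalising, the posterior is P(jar A | data) = 0.45195, P(jar B | data) = 0.13722, P(jar C | data) = 0.23429, P(jar D | data) = 0.17654.
So P(yellow next | data) = Σ P(yellow next | H) P(H | data) = (1/3)(0.45195) + (1/7)(0.13722) + (1/5)(0.23429) + (1/6)(0.17654) = 0.24653.

0.247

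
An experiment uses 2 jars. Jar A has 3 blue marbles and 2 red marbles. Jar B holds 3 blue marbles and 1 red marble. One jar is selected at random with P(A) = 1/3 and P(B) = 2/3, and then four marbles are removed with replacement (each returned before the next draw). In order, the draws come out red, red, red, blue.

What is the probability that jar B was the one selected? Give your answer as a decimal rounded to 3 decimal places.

For each hypothesis, P(data | H) works out to: P(data | jar A) = (2/5)(2/5)(2/5)(3/5) = 0.0384; P(data | jar B) = (1/4)(1/4)(1/4)(3/4) = 0.011719.
Weighting by the prior gives 1/3 · 0.0384 = 0.0128, 2/3 · 0.011719 = 0.0078125; summing to 0.020612.
So P(jar B | data) = (0.0078125) / (0.020612) = 0.37902.

0.379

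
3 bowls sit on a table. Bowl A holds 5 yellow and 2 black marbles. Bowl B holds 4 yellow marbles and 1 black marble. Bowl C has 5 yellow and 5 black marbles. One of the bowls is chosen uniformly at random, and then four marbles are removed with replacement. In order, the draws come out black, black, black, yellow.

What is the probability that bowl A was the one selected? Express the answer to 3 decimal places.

0.195

Under each hypothesis, the probability of the observed sequence is: P(data | bowl A) = (2/7)(2/7)(2/7)(5/7) = 0.01666; P(data | bowl B) = (1/5)(1/5)(1/5)(4/5) = 0.0064; P(data | bowl C) = (5/10)(5/10)(5/10)(5/10) = 0.0625.
Weighting by the prior gives 1/3 · 0.01666 = 0.0055532, 1/3 · 0.0064 = 0.0021333, 1/3 · 0.0625 = 0.020833; with total 0.02852.
Therefore the posterior P(bowl A | data) = (0.0055532) / (0.02852) = 0.19471.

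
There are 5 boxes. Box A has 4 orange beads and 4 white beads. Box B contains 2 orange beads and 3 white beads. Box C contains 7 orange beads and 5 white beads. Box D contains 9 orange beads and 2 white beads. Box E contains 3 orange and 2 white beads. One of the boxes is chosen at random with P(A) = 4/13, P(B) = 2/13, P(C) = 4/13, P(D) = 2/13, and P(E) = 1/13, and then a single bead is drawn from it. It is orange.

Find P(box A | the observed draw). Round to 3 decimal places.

Compute the likelihood of this draw for each case: P(data | box A) = (4/8) = 0.5; P(data | box B) = (2/5) = 0.4; P(data | box C) = (7/12) = 0.58333; P(data | box D) = (9/11) = 0.81818; P(data | box E) = (3/5) = 0.6.
Multiplying each by its prior: 4/13 · 0.5 = 0.15385, 2/13 · 0.4 = 0.061538, 4/13 · 0.58333 = 0.17949, 2/13 · 0.81818 = 0.12587, 1/13 · 0.6 = 0.046154; with total 0.5669.
By Bayes' rule, P(box A | data) = (0.15385) / (0.5669) = 0.27138.

0.271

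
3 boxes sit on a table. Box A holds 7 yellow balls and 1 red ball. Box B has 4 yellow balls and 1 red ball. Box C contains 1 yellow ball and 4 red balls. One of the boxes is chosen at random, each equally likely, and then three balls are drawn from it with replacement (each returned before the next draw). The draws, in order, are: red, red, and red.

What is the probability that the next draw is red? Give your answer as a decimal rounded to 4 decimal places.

The likelihood of the observed sequence under each hypothesis: P(data | box A) = (1/8)(1/8)(1/8) = 0.0019531; P(data | box B) = (1/5)(1/5)(1/5) = 0.008; P(data | box C) = (4/5)(4/5)(4/5) = 0.512.
The prior-weighted likelihoods are 1/3 · 0.0019531 = 0.00065104, 1/3 · 0.008 = 0.0026667, 1/3 · 0.512 = 0.17067; with total 0.17398.
Normalising, the posterior is P(box A | data) = 0.003742, P(box B | data) = 0.015327, P(box C | data) = 0.98093.
Averaging over the posterior, P(red next | data) = (1/8)(0.003742) + (1/5)(0.015327) + (4/5)(0.98093) = 0.78828.

0.7883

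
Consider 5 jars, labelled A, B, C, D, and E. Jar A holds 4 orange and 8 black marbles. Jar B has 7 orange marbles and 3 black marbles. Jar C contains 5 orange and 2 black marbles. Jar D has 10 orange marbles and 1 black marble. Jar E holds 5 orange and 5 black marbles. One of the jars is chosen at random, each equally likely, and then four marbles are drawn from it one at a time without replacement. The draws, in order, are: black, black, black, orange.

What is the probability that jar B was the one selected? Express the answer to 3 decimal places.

0.046

Compute the likelihood of the observed sequence for each case: P(data | jar A) = (8/12)(7/11)(6/10)(4/9) = 0.11313; P(data | jar B) = (3/10)(2/9)(1/8)(7/7) = 0.0083333; P(data | jar C) = (2/7)(1/6)(0/5) = 0; P(data | jar D) = (1/11)(0/10) = 0; P(data | jar E) = (5/10)(4/9)(3/8)(5/7) = 0.059524.
Weighting by the prior gives 1/5 · 0.11313 = 0.022626, 1/5 · 0.0083333 = 0.0016667, 1/5 · 0 = 0, 1/5 · 0 = 0, 1/5 · 0.059524 = 0.011905; with total 0.036198.
Hence P(jar B | data) = (0.0016667) / (0.036198) = 0.046043.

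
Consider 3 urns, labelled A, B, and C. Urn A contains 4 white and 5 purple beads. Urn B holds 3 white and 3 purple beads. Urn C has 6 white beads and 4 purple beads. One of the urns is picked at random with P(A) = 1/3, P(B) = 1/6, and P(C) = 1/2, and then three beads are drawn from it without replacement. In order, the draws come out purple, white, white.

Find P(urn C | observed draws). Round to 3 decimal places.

0.563

Compute the likelihood of the observed sequence for each case: P(data | urn A) = (5/9)(4/8)(3/7) = 0.11905; P(data | urn B) = (3/6)(3/5)(2/4) = 0.15; P(data | urn C) = (4/10)(6/9)(5/8) = 0.16667.
The prior-weighted likelihoods are 1/3 · 0.11905 = 0.039683, 1/6 · 0.15 = 0.025, 1/2 · 0.16667 = 0.083333; these sum to 0.14802.
So P(urn C | data) = (0.083333) / (0.14802) = 0.563.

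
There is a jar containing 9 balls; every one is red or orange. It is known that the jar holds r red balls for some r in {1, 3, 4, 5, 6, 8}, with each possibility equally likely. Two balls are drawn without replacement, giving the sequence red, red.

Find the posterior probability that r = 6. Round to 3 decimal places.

Under each hypothesis, the probability of the observed sequence is: P(data | r = 1) = (1/9)(0/8) = 0; P(data | r = 3) = (3/9)(2/8) = 1/12; P(data | r = 4) = (4/9)(3/8) = 1/6; P(data | r = 5) = (5/9)(4/8) = 5/18; P(data | r = 6) = (6/9)(5/8) = 5/12; P(data | r = 8) = (8/9)(7/8) = 7/9.
Multiplying each by its prior: 1/6 · 0 = 0, 1/6 · 1/12 = 1/72, 1/6 · 1/6 = 1/36, 1/6 · 5/18 = 5/108, 1/6 · 5/12 = 5/72, 1/6 · 7/9 = 7/54; with total 31/108.
So P(r = 6 | data) = (5/72) / (31/108) = 15/62.

0.242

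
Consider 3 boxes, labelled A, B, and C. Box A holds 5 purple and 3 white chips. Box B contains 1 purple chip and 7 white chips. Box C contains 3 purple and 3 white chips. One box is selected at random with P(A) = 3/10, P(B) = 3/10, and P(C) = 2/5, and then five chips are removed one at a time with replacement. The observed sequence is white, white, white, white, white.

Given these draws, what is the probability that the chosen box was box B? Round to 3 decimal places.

The likelihood of the observed sequence under each hypothesis: P(data | box A) = (3/8)(3/8)(3/8)(3/8)(3/8) = 0.0074158; P(data | box B) = (7/8)(7/8)(7/8)(7/8)(7/8) = 0.51291; P(data | box C) = (3/6)(3/6)(3/6)(3/6)(3/6) = 0.03125.
Weighting by the prior gives 3/10 · 0.0074158 = 0.0022247, 3/10 · 0.51291 = 0.15387, 2/5 · 0.03125 = 0.0125; these sum to 0.1686.
So P(box B | data) = (0.15387) / (0.1686) = 0.91266.

0.913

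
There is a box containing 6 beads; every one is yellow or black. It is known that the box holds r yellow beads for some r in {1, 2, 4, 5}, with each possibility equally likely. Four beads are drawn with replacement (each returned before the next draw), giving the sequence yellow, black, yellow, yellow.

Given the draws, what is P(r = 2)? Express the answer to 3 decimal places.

0.110

The likelihood of the observed sequence under each hypothesis: P(data | r = 1) = (1/6)(5/6)(1/6)(1/6) = 0.003858; P(data | r = 2) = (2/6)(4/6)(2/6)(2/6) = 0.024691; P(data | r = 4) = (4/6)(2/6)(4/6)(4/6) = 0.098765; P(data | r = 5) = (5/6)(1/6)(5/6)(5/6) = 0.096451.
Multiplying each by its prior: 1/4 · 0.003858 = 0.00096451, 1/4 · 0.024691 = 0.0061728, 1/4 · 0.098765 = 0.024691, 1/4 · 0.096451 = 0.024113; these sum to 0.055941.
By Bayes' rule, P(r = 2 | data) = (0.0061728) / (0.055941) = 0.11034.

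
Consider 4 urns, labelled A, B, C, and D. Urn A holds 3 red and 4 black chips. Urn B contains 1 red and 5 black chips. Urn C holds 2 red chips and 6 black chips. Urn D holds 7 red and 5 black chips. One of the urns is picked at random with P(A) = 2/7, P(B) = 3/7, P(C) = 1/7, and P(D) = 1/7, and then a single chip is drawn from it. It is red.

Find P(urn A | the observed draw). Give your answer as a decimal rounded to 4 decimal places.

0.3913

Compute the likelihood of this draw for each case: P(data | urn A) = (3/7) = 3/7; P(data | urn B) = (1/6) = 1/6; P(data | urn C) = (2/8) = 1/4; P(data | urn D) = (7/12) = 7/12.
Multiplying each by its prior: 2/7 · 3/7 = 6/49, 3/7 · 1/6 = 1/14, 1/7 · 1/4 = 1/28, 1/7 · 7/12 = 1/12; these sum to 46/147.
By Bayes' rule, P(urn A | data) = (6/49) / (46/147) = 9/23.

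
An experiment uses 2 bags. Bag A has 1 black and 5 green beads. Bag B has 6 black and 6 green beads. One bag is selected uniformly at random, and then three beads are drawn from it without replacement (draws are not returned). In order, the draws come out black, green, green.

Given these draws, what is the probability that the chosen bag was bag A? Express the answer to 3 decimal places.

0.550

For each hypothesis, P(data | H) works out to: P(data | bag A) = (1/6)(5/5)(4/4) = 1/6; P(data | bag B) = (6/12)(6/11)(5/10) = 3/22.
Multiplying each by its prior: 1/2 · 1/6 = 1/12, 1/2 · 3/22 = 3/44; summing to 5/33.
Hence P(bag A | data) = (1/12) / (5/33) = 11/20.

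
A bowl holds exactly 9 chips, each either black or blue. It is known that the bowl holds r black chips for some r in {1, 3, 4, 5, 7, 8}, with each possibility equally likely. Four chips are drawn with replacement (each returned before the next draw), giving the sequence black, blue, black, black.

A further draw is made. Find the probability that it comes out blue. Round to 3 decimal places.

0.331

For each hypothesis, P(data | H) works out to: P(data | r = 1) = (1/9)(8/9)(1/9)(1/9) = 0.0012193; P(data | r = 3) = (3/9)(6/9)(3/9)(3/9) = 0.024691; P(data | r = 4) = (4/9)(5/9)(4/9)(4/9) = 0.048773; P(data | r = 5) = (5/9)(4/9)(5/9)(5/9) = 0.076208; P(data | r = 7) = (7/9)(2/9)(7/9)(7/9) = 0.10456; P(data | r = 8) = (8/9)(1/9)(8/9)(8/9) = 0.078037.
The prior-weighted likelihoods are 1/6 · 0.0012193 = 0.00020322, 1/6 · 0.024691 = 0.0041152, 1/6 · 0.048773 = 0.0081288, 1/6 · 0.076208 = 0.012701, 1/6 · 0.10456 = 0.017426, 1/6 · 0.078037 = 0.013006; with total 0.055581.
Normalising, the posterior is P(r = 1 | data) = 0.0036563, P(r = 3 | data) = 0.07404, P(r = 4 | data) = 0.14625, P(r = 5 | data) = 0.22852, P(r = 7 | data) = 0.31353, P(r = 8 | data) = 0.234.
The predictive probability is P(blue next | data) = (8/9)(0.0036563) + (2/3)(0.07404) + (5/9)(0.14625) + (4/9)(0.22852) + (2/9)(0.31353) + (1/9)(0.234) = 0.3311.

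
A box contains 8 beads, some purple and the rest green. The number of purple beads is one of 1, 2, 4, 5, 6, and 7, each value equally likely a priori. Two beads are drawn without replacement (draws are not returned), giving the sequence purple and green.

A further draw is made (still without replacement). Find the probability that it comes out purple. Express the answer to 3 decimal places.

0.536

Compute the likelihood of the observed sequence for each case: P(data | r = 1) = (1/8)(7/7) = 1/8; P(data | r = 2) = (2/8)(6/7) = 3/14; P(data | r = 4) = (4/8)(4/7) = 2/7; P(data | r = 5) = (5/8)(3/7) = 15/56; P(data | r = 6) = (6/8)(2/7) = 3/14; P(data | r = 7) = (7/8)(1/7) = 1/8.
The prior-weighted likelihoods are 1/6 · 1/8 = 1/48, 1/6 · 3/14 = 1/28, 1/6 · 2/7 = 1/21, 1/6 · 15/56 = 5/112, 1/6 · 3/14 = 1/28, 1/6 · 1/8 = 1/48; these sum to 23/112.
Normalising, the posterior is P(r = 1 | data) = 7/69, P(r = 2 | data) = 4/23, P(r = 4 | data) = 16/69, P(r = 5 | data) = 5/23, P(r = 6 | data) = 4/23, P(r = 7 | data) = 7/69.
So P(purple next | data) = Σ P(purple next | H) P(H | data) = (0)(7/69) + (1/6)(4/23) + (1/2)(16/69) + (2/3)(5/23) + (5/6)(4/23) + (1)(7/69) = 37/69.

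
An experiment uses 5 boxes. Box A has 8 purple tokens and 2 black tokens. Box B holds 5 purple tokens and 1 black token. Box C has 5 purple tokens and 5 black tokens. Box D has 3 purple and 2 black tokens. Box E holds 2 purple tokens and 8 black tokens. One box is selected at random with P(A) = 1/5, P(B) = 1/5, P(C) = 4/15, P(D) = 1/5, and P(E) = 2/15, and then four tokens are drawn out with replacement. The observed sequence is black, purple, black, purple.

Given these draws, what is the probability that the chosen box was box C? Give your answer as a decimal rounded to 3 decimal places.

0.411

For each hypothesis, P(data | H) works out to: P(data | box A) = (2/10)(8/10)(2/10)(8/10) = 0.0256; P(data | box B) = (1/6)(5/6)(1/6)(5/6) = 0.01929; P(data | box C) = (5/10)(5/10)(5/10)(5/10) = 0.0625; P(data | box D) = (2/5)(3/5)(2/5)(3/5) = 0.0576; P(data | box E) = (8/10)(2/10)(8/10)(2/10) = 0.0256.
Multiplying each by its prior: 1/5 · 0.0256 = 0.00512, 1/5 · 0.01929 = 0.003858, 4/15 · 0.0625 = 0.016667, 1/5 · 0.0576 = 0.01152, 2/15 · 0.0256 = 0.0034133; these sum to 0.040578.
So P(box C | data) = (0.016667) / (0.040578) = 0.41073.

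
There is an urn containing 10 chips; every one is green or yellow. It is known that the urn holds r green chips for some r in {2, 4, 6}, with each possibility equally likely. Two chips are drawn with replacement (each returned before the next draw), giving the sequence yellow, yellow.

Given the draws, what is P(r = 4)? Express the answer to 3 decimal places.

0.310

The likelihood of the observed sequence under each hypothesis: P(data | r = 2) = (8/10)(8/10) = 16/25; P(data | r = 4) = (6/10)(6/10) = 9/25; P(data | r = 6) = (4/10)(4/10) = 4/25.
Weighting by the prior gives 1/3 · 16/25 = 16/75, 1/3 · 9/25 = 3/25, 1/3 · 4/25 = 4/75; summing to 29/75.
So P(r = 4 | data) = (3/25) / (29/75) = 9/29.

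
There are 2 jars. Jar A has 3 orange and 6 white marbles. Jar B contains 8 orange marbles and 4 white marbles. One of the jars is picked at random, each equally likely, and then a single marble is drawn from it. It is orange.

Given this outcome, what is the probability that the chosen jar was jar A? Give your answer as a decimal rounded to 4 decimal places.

Under each hypothesis, the probability of this draw is: P(data | jar A) = (3/9) = 1/3; P(data | jar B) = (8/12) = 2/3.
Multiplying each by its prior: 1/2 · 1/3 = 1/6, 1/2 · 2/3 = 1/3; these sum to 1/2.
Hence P(jar A | data) = (1/6) / (1/2) = 1/3.

0.3333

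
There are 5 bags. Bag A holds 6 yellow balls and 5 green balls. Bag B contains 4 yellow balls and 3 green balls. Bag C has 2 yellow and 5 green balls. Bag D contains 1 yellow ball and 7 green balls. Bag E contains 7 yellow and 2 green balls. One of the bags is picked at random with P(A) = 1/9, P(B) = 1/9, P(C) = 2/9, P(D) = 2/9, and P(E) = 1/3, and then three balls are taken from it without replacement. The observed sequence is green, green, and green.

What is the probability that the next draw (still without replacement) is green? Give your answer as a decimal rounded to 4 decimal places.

Compute the likelihood of the observed sequence for each case: P(data | bag A) = (5/11)(4/10)(3/9) = 0.060606; P(data | bag B) = (3/7)(2/6)(1/5) = 0.028571; P(data | bag C) = (5/7)(4/6)(3/5) = 0.28571; P(data | bag D) = (7/8)(6/7)(5/6) = 0.625; P(data | bag E) = (2/9)(1/8)(0/7) = 0.
Multiplying each by its prior: 1/9 · 0.060606 = 0.006734, 1/9 · 0.028571 = 0.0031746, 2/9 · 0.28571 = 0.063492, 2/9 · 0.625 = 0.13889, 1/3 · 0 = 0; these sum to 0.21229.
The posterior is then P(bag A | data) = 0.031721, P(bag B | data) = 0.014954, P(bag C | data) = 0.29908, P(bag D | data) = 0.65424, P(bag E | data) = 0.
Averaging over the posterior, P(green next | data) = (1/4)(0.031721) + (0)(0.014954) + (1/2)(0.29908) + (4/5)(0.65424) = 0.68087.

0.6809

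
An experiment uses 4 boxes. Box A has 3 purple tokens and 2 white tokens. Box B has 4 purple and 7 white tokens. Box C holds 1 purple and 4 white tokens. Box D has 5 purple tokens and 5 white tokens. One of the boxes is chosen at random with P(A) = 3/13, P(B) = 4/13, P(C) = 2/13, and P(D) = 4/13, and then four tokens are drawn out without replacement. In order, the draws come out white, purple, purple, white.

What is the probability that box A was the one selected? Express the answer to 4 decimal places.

Compute the likelihood of the observed sequence for each case: P(data | box A) = (2/5)(3/4)(2/3)(1/2) = 0.1; P(data | box B) = (7/11)(4/10)(3/9)(6/8) = 0.063636; P(data | box C) = (4/5)(1/4)(0/3) = 0; P(data | box D) = (5/10)(5/9)(4/8)(4/7) = 0.079365.
Multiplying each by its prior: 3/13 · 0.1 = 0.023077, 4/13 · 0.063636 = 0.01958, 2/13 · 0 = 0, 4/13 · 0.079365 = 0.02442; with total 0.067077.
Therefore the posterior P(box A | data) = (0.023077) / (0.067077) = 0.34403.

0.3440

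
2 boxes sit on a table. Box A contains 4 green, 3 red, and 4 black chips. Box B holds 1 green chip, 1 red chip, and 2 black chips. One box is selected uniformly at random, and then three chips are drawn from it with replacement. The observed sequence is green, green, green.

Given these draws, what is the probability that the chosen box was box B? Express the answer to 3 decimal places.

0.245

The likelihood of the observed sequence under each hypothesis: P(data | box A) = (4/11)(4/11)(4/11) = 0.048084; P(data | box B) = (1/4)(1/4)(1/4) = 0.015625.
Multiplying each by its prior: 1/2 · 0.048084 = 0.024042, 1/2 · 0.015625 = 0.0078125; with total 0.031855.
So P(box B | data) = (0.0078125) / (0.031855) = 0.24526.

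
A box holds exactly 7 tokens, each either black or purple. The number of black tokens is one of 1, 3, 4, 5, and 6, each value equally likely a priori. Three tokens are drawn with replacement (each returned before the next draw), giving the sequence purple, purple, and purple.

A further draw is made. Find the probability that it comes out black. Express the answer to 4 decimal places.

0.2541

Compute the likelihood of the observed sequence for each case: P(data | r = 1) = (6/7)(6/7)(6/7) = 0.62974; P(data | r = 3) = (4/7)(4/7)(4/7) = 0.18659; P(data | r = 4) = (3/7)(3/7)(3/7) = 0.078717; P(data | r = 5) = (2/7)(2/7)(2/7) = 0.023324; P(data | r = 6) = (1/7)(1/7)(1/7) = 0.0029155.
Multiplying each by its prior: 1/5 · 0.62974 = 0.12595, 1/5 · 0.18659 = 0.037318, 1/5 · 0.078717 = 0.015743, 1/5 · 0.023324 = 0.0046647, 1/5 · 0.0029155 = 0.00058309; summing to 0.18426.
Normalising, the posterior is P(r = 1 | data) = 0.68354, P(r = 3 | data) = 0.20253, P(r = 4 | data) = 0.085443, P(r = 5 | data) = 0.025316, P(r = 6 | data) = 0.0031646.
The predictive probability is P(black next | data) = (1/7)(0.68354) + (3/7)(0.20253) + (4/7)(0.085443) + (5/7)(0.025316) + (6/7)(0.0031646) = 0.25407.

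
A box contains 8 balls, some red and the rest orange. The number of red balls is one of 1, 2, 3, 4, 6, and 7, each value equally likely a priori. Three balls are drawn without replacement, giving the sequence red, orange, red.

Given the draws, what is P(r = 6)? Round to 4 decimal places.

Under each hypothesis, the probability of the observed sequence is: P(data | r = 1) = (1/8)(7/7)(0/6) = 0; P(data | r = 2) = (2/8)(6/7)(1/6) = 1/28; P(data | r = 3) = (3/8)(5/7)(2/6) = 5/56; P(data | r = 4) = (4/8)(4/7)(3/6) = 1/7; P(data | r = 6) = (6/8)(2/7)(5/6) = 5/28; P(data | r = 7) = (7/8)(1/7)(6/6) = 1/8.
Weighting by the prior gives 1/6 · 0 = 0, 1/6 · 1/28 = 1/168, 1/6 · 5/56 = 5/336, 1/6 · 1/7 = 1/42, 1/6 · 5/28 = 5/168, 1/6 · 1/8 = 1/48; with total 2/21.
Therefore the posterior P(r = 6 | data) = (5/168) / (2/21) = 5/16.

0.3125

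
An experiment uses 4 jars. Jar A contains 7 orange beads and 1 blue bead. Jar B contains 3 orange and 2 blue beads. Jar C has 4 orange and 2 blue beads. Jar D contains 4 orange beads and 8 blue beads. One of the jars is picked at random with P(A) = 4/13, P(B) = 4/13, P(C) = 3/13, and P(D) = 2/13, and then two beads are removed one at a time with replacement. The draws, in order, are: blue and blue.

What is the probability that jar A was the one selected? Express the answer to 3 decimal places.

0.032

Compute the likelihood of the observed sequence for each case: P(data | jar A) = (1/8)(1/8) = 0.015625; P(data | jar B) = (2/5)(2/5) = 0.16; P(data | jar C) = (2/6)(2/6) = 0.11111; P(data | jar D) = (8/12)(8/12) = 0.44444.
Multiplying each by its prior: 4/13 · 0.015625 = 0.0048077, 4/13 · 0.16 = 0.049231, 3/13 · 0.11111 = 0.025641, 2/13 · 0.44444 = 0.068376; summing to 0.14806.
By Bayes' rule, P(jar A | data) = (0.0048077) / (0.14806) = 0.032472.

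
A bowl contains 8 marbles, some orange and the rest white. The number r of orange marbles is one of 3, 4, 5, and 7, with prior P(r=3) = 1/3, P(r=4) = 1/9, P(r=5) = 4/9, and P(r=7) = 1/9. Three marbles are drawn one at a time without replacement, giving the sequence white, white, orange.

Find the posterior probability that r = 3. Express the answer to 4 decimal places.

For each hypothesis, P(data | H) works out to: P(data | r = 3) = (5/8)(4/7)(3/6) = 5/28; P(data | r = 4) = (4/8)(3/7)(4/6) = 1/7; P(data | r = 5) = (3/8)(2/7)(5/6) = 5/56; P(data | r = 7) = (1/8)(0/7) = 0.
The prior-weighted likelihoods are 1/3 · 5/28 = 5/84, 1/9 · 1/7 = 1/63, 4/9 · 5/56 = 5/126, 1/9 · 0 = 0; summing to 29/252.
So P(r = 3 | data) = (5/84) / (29/252) = 15/29.

0.5172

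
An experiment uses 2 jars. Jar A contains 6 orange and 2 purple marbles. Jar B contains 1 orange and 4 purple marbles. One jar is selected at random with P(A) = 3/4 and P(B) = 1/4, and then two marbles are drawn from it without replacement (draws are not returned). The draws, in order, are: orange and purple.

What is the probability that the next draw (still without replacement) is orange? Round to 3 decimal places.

The likelihood of the observed sequence under each hypothesis: P(data | jar A) = (6/8)(2/7) = 3/14; P(data | jar B) = (1/5)(4/4) = 1/5.
Weighting by the prior gives 3/4 · 3/14 = 9/56, 1/4 · 1/5 = 1/20; with total 59/280.
Dividing through by the total gives posterior P(jar A | data) = 45/59, P(jar B | data) = 14/59.
Averaging over the posterior, P(orange next | data) = (5/6)(45/59) + (0)(14/59) = 75/118.

0.636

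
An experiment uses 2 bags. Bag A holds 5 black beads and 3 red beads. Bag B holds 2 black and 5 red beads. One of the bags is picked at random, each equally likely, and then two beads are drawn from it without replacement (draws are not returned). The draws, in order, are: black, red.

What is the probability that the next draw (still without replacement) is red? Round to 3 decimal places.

The likelihood of the observed sequence under each hypothesis: P(data | bag A) = (5/8)(3/7) = 15/56; P(data | bag B) = (2/7)(5/6) = 5/21.
Weighting by the prior gives 1/2 · 15/56 = 15/112, 1/2 · 5/21 = 5/42; these sum to 85/336.
Dividing through by the total gives posterior P(bag A | data) = 9/17, P(bag B | data) = 8/17.
So P(red next | data) = Σ P(red next | H) P(H | data) = (1/3)(9/17) + (4/5)(8/17) = 47/85.

0.553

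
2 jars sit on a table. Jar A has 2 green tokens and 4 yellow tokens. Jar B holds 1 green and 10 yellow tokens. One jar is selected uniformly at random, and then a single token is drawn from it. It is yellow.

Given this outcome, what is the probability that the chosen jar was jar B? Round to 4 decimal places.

0.5769

Compute the likelihood of this draw for each case: P(data | jar A) = (4/6) = 2/3; P(data | jar B) = (10/11) = 10/11.
Weighting by the prior gives 1/2 · 2/3 = 1/3, 1/2 · 10/11 = 5/11; summing to 26/33.
By Bayes' rule, P(jar B | data) = (5/11) / (26/33) = 15/26.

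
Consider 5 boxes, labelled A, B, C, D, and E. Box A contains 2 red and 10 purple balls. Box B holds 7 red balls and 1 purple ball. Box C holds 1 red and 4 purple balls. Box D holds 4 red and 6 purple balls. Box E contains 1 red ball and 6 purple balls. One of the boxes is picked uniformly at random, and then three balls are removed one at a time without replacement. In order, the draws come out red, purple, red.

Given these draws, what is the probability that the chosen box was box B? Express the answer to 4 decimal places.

Under each hypothesis, the probability of the observed sequence is: P(data | box A) = (2/12)(10/11)(1/10) = 0.015152; P(data | box B) = (7/8)(1/7)(6/6) = 0.125; P(data | box C) = (1/5)(4/4)(0/3) = 0; P(data | box D) = (4/10)(6/9)(3/8) = 0.1; P(data | box E) = (1/7)(6/6)(0/5) = 0.
Multiplying each by its prior: 1/5 · 0.015152 = 0.0030303, 1/5 · 0.125 = 0.025, 1/5 · 0 = 0, 1/5 · 0.1 = 0.02, 1/5 · 0 = 0; with total 0.04803.
Therefore the posterior P(box B | data) = (0.025) / (0.04803) = 0.5205.

0.5205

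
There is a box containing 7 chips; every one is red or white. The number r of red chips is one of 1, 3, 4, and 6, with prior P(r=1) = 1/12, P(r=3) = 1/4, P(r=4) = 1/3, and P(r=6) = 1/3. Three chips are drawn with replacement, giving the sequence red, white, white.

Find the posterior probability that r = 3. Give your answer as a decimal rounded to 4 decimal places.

Under each hypothesis, the probability of the observed sequence is: P(data | r = 1) = (1/7)(6/7)(6/7) = 36/343; P(data | r = 3) = (3/7)(4/7)(4/7) = 48/343; P(data | r = 4) = (4/7)(3/7)(3/7) = 36/343; P(data | r = 6) = (6/7)(1/7)(1/7) = 6/343.
Weighting by the prior gives 1/12 · 36/343 = 3/343, 1/4 · 48/343 = 12/343, 1/3 · 36/343 = 12/343, 1/3 · 6/343 = 2/343; these sum to 29/343.
Hence P(r = 3 | data) = (12/343) / (29/343) = 12/29.

0.4138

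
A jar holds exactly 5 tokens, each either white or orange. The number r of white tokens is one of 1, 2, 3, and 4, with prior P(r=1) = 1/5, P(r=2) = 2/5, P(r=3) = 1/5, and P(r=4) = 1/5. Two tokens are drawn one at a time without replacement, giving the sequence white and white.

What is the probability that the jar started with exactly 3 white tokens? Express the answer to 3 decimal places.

Under each hypothesis, the probability of the observed sequence is: P(data | r = 1) = (1/5)(0/4) = 0; P(data | r = 2) = (2/5)(1/4) = 1/10; P(data | r = 3) = (3/5)(2/4) = 3/10; P(data | r = 4) = (4/5)(3/4) = 3/5.
Multiplying each by its prior: 1/5 · 0 = 0, 2/5 · 1/10 = 1/25, 1/5 · 3/10 = 3/50, 1/5 · 3/5 = 3/25; these sum to 11/50.
Therefore the posterior P(r = 3 | data) = (3/50) / (11/50) = 3/11.

0.273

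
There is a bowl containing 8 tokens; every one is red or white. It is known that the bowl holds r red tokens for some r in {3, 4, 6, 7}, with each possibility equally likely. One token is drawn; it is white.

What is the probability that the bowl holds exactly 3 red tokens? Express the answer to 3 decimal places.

0.417

Compute the likelihood of this draw for each case: P(data | r = 3) = (5/8) = 5/8; P(data | r = 4) = (4/8) = 1/2; P(data | r = 6) = (2/8) = 1/4; P(data | r = 7) = (1/8) = 1/8.
Multiplying each by its prior: 1/4 · 5/8 = 5/32, 1/4 · 1/2 = 1/8, 1/4 · 1/4 = 1/16, 1/4 · 1/8 = 1/32; with total 3/8.
Hence P(r = 3 | data) = (5/32) / (3/8) = 5/12.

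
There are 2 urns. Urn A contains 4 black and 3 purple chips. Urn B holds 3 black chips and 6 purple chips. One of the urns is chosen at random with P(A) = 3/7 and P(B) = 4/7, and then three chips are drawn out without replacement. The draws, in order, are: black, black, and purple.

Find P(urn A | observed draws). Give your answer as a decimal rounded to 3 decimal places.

Compute the likelihood of the observed sequence for each case: P(data | urn A) = (4/7)(3/6)(3/5) = 6/35; P(data | urn B) = (3/9)(2/8)(6/7) = 1/14.
Multiplying each by its prior: 3/7 · 6/35 = 18/245, 4/7 · 1/14 = 2/49; summing to 4/35.
So P(urn A | data) = (18/245) / (4/35) = 9/14.

0.643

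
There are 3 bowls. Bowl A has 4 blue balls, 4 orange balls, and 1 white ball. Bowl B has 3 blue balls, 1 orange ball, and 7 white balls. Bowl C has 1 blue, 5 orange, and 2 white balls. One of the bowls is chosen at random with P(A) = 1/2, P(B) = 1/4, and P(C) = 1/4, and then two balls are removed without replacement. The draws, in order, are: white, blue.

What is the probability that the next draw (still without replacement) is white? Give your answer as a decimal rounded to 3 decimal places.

0.394

Under each hypothesis, the probability of the observed sequence is: P(data | bowl A) = (1/9)(4/8) = 0.055556; P(data | bowl B) = (7/11)(3/10) = 0.19091; P(data | bowl C) = (2/8)(1/7) = 0.035714.
The prior-weighted likelihoods are 1/2 · 0.055556 = 0.027778, 1/4 · 0.19091 = 0.047727, 1/4 · 0.035714 = 0.0089286; these sum to 0.084434.
Dividing through by the total gives posterior P(bowl A | data) = 0.32899, P(bowl B | data) = 0.56526, P(bowl C | data) = 0.10575.
So P(white next | data) = Σ P(white next | H) P(H | data) = (0)(0.32899) + (2/3)(0.56526) + (1/6)(0.10575) = 0.39447.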